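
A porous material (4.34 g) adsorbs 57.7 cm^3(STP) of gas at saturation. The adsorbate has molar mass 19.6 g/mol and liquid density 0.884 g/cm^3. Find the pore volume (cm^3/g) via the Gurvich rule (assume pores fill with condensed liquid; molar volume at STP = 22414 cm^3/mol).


Moles adsorbed n = V_ads / 22414 = 57.7 / 22414 = 2.574284e-03 mol
Liquid volume V_liq = n * M / rho_liq = 2.574284e-03 * 19.6 / 0.884 = 0.05708 cm^3
Specific pore volume V_pore = V_liq / m_sample = 0.05708 / 4.34
V_pore = 0.0132 cm^3/g

0.0132


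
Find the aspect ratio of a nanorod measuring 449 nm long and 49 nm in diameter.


Aspect ratio AR = length / diameter
AR = 449 / 49
AR = 9.16

9.16


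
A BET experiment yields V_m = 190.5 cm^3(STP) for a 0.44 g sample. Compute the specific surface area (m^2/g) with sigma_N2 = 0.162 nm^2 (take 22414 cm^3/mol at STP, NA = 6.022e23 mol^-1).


Number of moles in monolayer = V_m / 22414 = 190.5 / 22414 = 0.00849915
Number of molecules = moles * NA = 0.00849915 * 6.022e23
SA = molecules * sigma / mass
SA = (190.5 / 22414) * 6.022e23 * 0.162e-18 / 0.44
SA = 1884.4 m^2/g

1884.4


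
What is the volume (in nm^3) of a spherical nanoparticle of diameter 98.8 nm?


Radius r = 98.8/2 = 49.4 nm
Volume V = (4/3) * pi * r^3
V = (4/3) * pi * (49.4)^3
V = 504974.51 nm^3

504974.51


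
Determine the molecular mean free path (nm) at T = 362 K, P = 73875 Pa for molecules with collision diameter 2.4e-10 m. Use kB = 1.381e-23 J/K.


Mean free path: lambda = kB*T / (sqrt(2) * pi * d^2 * P)
lambda = 1.381e-23 * 362 / (sqrt(2) * pi * (2.4e-10)^2 * 73875)
lambda = 2.64434e-07 m
lambda = 264.43 nm

264.43


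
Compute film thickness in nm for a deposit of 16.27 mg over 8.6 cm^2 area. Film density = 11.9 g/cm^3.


Convert: m = 16.27 mg = 1.6270e-05 kg, A = 8.6 cm^2 = 8.6000e-04 m^2, rho = 11.9 g/cm^3 = 11900 kg/m^3
t = m / (A * rho)
t = 1.6270e-05 / (8.6000e-04 * 11900)
t = 1.5898e-06 m = 1589.8 nm

1589.8


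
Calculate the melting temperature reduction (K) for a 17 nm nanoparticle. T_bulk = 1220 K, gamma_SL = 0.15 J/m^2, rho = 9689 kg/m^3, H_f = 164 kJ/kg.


Radius R = 17/2 = 8.5 nm = 8.5e-09 m
Convert H_f = 164 kJ/kg = 164000 J/kg
dT = 2 * gamma_SL * T_bulk / (rho * H_f * R)
dT = 2 * 0.15 * 1220 / (9689 * 164000 * 8.5e-09)
dT = 27.1 K

27.1


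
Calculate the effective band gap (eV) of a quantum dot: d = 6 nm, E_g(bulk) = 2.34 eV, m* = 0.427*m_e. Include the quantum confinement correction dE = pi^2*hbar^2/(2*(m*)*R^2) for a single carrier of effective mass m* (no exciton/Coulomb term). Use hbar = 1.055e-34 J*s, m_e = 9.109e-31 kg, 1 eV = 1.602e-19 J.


Radius R = 6/2 nm = 3e-09 m
Confinement energy dE = pi^2 * hbar^2 / (2 * m_eff * m_e * R^2)
dE = pi^2 * (1.055e-34)^2 / (2 * 0.427 * 9.109e-31 * (3e-09)^2) J, divided by 1.602e-19 J/eV
dE = 0.0979 eV
Total band gap = E_g(bulk) + dE = 2.34 + 0.0979 = 2.4379 eV

2.4379


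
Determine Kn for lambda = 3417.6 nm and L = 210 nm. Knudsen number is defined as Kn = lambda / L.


Knudsen number Kn = lambda / L
Kn = 3417.6 / 210
Kn = 16.2743

16.2743


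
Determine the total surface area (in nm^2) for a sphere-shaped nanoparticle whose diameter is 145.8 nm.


Radius r = 145.8/2 = 72.9 nm
Surface area SA = 4 * pi * r^2
SA = 4 * pi * (72.9)^2
SA = 66782.85 nm^2

66782.85


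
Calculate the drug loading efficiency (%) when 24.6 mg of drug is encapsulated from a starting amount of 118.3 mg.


Drug loading efficiency = (drug loaded / drug initial) * 100
DLE = 24.6 / 118.3 * 100
DLE = 0.2079 * 100
DLE = 20.79%

20.79


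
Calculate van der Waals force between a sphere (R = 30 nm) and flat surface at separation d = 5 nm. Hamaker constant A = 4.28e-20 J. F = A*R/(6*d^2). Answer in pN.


Convert to SI: R = 30 nm = 3e-08 m, d = 5 nm = 5e-09 m
F = A * R / (6 * d^2)
F = 4.28e-20 * 3e-08 / (6 * (5e-09)^2)
F = 8.56e-12 N = 8.56 pN

8.56


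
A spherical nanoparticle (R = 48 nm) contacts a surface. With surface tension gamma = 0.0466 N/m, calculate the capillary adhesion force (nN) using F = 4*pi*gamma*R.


Convert radius: R = 48 nm = 4.8e-08 m
F = 4 * pi * gamma * R
F = 4 * pi * 0.0466 * 4.8e-08
F = 2.81085e-08 N = 28.1085 nN

28.1085


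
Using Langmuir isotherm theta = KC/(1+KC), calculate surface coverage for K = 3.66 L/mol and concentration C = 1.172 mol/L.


Langmuir isotherm: theta = K*C / (1 + K*C)
K*C = 3.66 * 1.172 = 4.28952
theta = 4.28952 / (1 + 4.28952) = 4.28952 / 5.28952
theta = 0.8109

0.8109


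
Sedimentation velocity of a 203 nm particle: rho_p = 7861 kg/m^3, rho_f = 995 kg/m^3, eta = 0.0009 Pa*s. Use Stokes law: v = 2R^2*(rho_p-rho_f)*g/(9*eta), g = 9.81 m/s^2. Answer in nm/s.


Radius R = 203/2 nm = 1.015e-07 m
Density difference = 7861 - 995 = 6866 kg/m^3
v = 2 * R^2 * (rho_p - rho_f) * g / (9 * eta)
v = 2 * (1.015e-07)^2 * 6866 * 9.81 / (9 * 0.0009)
v = 1.71336e-07 m/s = 171.3365 nm/s

171.3365


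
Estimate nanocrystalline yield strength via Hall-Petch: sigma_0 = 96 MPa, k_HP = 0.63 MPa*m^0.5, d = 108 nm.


d = 108 nm = 1.08e-07 m
sqrt(d) = 0.0003286335
Hall-Petch contribution = k / sqrt(d) = 0.63 / 0.0003286335 = 1917.0 MPa
sigma = sigma_0 + k/sqrt(d) = 96 + 1917.0 = 2013.0 MPa

2013.0


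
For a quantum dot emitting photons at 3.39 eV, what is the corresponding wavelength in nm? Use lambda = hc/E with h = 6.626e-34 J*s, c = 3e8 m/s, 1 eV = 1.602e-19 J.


Convert energy: E = 3.39 eV = 3.39 * 1.602e-19 = 5.43078e-19 J
lambda = h*c / E = 6.626e-34 * 3e8 / 5.43078e-19
lambda = 3.66025e-07 m = 366.0 nm

366.0


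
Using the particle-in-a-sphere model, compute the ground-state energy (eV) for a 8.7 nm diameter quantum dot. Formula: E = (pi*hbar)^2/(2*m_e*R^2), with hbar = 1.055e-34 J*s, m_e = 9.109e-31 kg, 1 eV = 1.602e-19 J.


Radius R = 8.7/2 = 4.35 nm = 4.35e-09 m
E = (pi * 1.055e-34)^2 / (2 * 9.109e-31 * (4.35e-09)^2)
E(J) = 3.18658e-21
E = E(J) / 1.602e-19 = 0.0199 eV

0.0199


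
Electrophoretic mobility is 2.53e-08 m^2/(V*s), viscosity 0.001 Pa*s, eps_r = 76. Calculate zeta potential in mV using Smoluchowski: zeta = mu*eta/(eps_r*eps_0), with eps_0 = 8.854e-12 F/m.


Smoluchowski equation: zeta = mu * eta / (eps_r * eps_0)
zeta = 2.53e-08 * 0.001 / (76 * 8.854e-12)
zeta = 0.037598 V = 37.6 mV

37.6


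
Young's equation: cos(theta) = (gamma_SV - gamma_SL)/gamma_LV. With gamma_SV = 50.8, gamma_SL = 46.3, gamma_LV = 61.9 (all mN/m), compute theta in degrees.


cos(theta) = (gamma_SV - gamma_SL) / gamma_LV
cos(theta) = (50.8 - 46.3) / 61.9
cos(theta) = 0.072698
theta = arccos(0.072698) = 85.83 degrees

85.83


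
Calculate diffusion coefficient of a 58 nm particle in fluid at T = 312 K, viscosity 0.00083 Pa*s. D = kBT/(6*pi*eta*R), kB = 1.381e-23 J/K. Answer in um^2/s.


Radius R = 58/2 = 29 nm = 2.9e-08 m
D = kB*T / (6*pi*eta*R)
D = 1.381e-23 * 312 / (6 * pi * 0.00083 * 2.9e-08)
D = 9.49666e-12 m^2/s = 9.497 um^2/s

9.497


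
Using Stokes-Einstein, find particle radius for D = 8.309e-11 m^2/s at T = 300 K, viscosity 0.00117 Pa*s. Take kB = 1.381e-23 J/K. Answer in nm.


Stokes-Einstein: R = kB*T / (6*pi*eta*D)
R = 1.381e-23 * 300 / (6 * pi * 0.00117 * 8.309e-11)
R = 2.26089e-09 m = 2.26 nm

2.26


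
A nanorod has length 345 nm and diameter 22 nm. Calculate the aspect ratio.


Aspect ratio AR = length / diameter
AR = 345 / 22
AR = 15.68

15.68


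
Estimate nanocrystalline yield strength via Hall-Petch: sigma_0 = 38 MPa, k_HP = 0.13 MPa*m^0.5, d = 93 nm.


d = 93 nm = 9.3e-08 m
sqrt(d) = 0.000304959
Hall-Petch contribution = k / sqrt(d) = 0.13 / 0.000304959 = 426.3 MPa
sigma = sigma_0 + k/sqrt(d) = 38 + 426.3 = 464.3 MPa

464.3


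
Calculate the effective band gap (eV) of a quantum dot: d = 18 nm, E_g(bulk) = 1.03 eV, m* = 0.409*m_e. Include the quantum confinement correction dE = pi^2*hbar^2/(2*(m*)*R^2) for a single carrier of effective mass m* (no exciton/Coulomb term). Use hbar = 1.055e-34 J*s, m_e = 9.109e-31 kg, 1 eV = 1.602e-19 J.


Radius R = 18/2 nm = 9e-09 m
Confinement energy dE = pi^2 * hbar^2 / (2 * m_eff * m_e * R^2)
dE = pi^2 * (1.055e-34)^2 / (2 * 0.409 * 9.109e-31 * (9e-09)^2) J, divided by 1.602e-19 J/eV
dE = 0.0114 eV
Total band gap = E_g(bulk) + dE = 1.03 + 0.0114 = 1.0414 eV

1.0414


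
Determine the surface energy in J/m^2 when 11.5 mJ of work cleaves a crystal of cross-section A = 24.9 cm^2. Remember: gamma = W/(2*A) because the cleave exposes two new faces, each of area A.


Convert: A = 24.9 cm^2 = 0.00249 m^2, W = 11.5 mJ = 0.0115 J
Cleaving exposes two faces of area A, so total new surface = 2*A and gamma = W / (2*A)
gamma = 0.0115 / (2 * 0.00249)
gamma = 2.309 J/m^2

2.309


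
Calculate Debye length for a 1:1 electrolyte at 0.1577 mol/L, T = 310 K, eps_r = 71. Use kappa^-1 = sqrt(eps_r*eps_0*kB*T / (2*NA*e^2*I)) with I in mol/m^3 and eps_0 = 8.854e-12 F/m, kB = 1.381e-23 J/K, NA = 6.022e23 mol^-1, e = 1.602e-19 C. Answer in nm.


Ionic strength I = 0.1577 * 1^2 * 1000 = 157.7 mol/m^3
kappa^-1 = sqrt(71 * 8.854e-12 * 1.381e-23 * 310 / (2 * 6.022e23 * (1.602e-19)^2 * 157.7))
kappa^-1 = 0.743 nm

0.743


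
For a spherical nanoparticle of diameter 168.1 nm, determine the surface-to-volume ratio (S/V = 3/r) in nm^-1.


Radius r = 168.1/2 = 84.05 nm
S/V = 3 / r = 3 / 84.05
S/V = 0.0357 nm^-1

0.0357


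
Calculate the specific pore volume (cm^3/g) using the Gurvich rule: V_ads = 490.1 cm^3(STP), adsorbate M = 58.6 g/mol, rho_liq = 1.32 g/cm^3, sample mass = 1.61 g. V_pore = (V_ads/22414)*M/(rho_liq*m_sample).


Moles adsorbed n = V_ads / 22414 = 490.1 / 22414 = 2.186580e-02 mol
Liquid volume V_liq = n * M / rho_liq = 2.186580e-02 * 58.6 / 1.32 = 0.97071 cm^3
Specific pore volume V_pore = V_liq / m_sample = 0.97071 / 1.61
V_pore = 0.6029 cm^3/g

0.6029


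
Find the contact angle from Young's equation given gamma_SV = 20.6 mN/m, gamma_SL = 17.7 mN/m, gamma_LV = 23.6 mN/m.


cos(theta) = (gamma_SV - gamma_SL) / gamma_LV
cos(theta) = (20.6 - 17.7) / 23.6
cos(theta) = 0.122881
theta = arccos(0.122881) = 82.94 degrees

82.94


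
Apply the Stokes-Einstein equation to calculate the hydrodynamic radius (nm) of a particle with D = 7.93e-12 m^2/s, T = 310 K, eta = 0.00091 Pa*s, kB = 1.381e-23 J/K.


Stokes-Einstein: R = kB*T / (6*pi*eta*D)
R = 1.381e-23 * 310 / (6 * pi * 0.00091 * 7.93e-12)
R = 3.14731e-08 m = 31.47 nm

31.47


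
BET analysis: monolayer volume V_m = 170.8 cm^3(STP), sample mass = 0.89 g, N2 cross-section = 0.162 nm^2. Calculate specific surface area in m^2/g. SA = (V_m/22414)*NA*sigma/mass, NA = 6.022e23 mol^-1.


Number of moles in monolayer = V_m / 22414 = 170.8 / 22414 = 0.00762024
Number of molecules = moles * NA = 0.00762024 * 6.022e23
SA = molecules * sigma / mass
SA = (170.8 / 22414) * 6.022e23 * 0.162e-18 / 0.89
SA = 835.3 m^2/g

835.3


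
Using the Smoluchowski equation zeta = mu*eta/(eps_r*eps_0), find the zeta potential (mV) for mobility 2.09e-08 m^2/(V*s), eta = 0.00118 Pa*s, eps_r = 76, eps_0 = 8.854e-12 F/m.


Smoluchowski equation: zeta = mu * eta / (eps_r * eps_0)
zeta = 2.09e-08 * 0.00118 / (76 * 8.854e-12)
zeta = 0.03665 V = 36.65 mV

36.65


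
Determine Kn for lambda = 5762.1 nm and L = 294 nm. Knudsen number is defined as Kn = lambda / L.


Knudsen number Kn = lambda / L
Kn = 5762.1 / 294
Kn = 19.599

19.599


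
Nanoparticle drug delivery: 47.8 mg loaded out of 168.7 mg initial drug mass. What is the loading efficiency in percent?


Drug loading efficiency = (drug loaded / drug initial) * 100
DLE = 47.8 / 168.7 * 100
DLE = 0.2833 * 100
DLE = 28.33%

28.33


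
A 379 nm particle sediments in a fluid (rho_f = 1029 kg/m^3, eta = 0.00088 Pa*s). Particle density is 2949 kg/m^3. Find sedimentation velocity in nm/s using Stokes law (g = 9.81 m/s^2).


Radius R = 379/2 nm = 1.895e-07 m
Density difference = 2949 - 1029 = 1920 kg/m^3
v = 2 * R^2 * (rho_p - rho_f) * g / (9 * eta)
v = 2 * (1.895e-07)^2 * 1920 * 9.81 / (9 * 0.00088)
v = 1.70802e-07 m/s = 170.8022 nm/s

170.8022


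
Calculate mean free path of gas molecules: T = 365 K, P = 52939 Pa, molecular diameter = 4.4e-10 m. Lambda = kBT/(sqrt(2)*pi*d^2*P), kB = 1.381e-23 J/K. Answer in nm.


Mean free path: lambda = kB*T / (sqrt(2) * pi * d^2 * P)
lambda = 1.381e-23 * 365 / (sqrt(2) * pi * (4.4e-10)^2 * 52939)
lambda = 1.10698e-07 m
lambda = 110.7 nm

110.7


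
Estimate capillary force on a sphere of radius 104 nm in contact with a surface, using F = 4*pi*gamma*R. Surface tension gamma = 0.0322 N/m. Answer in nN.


Convert radius: R = 104 nm = 1.04e-07 m
F = 4 * pi * gamma * R
F = 4 * pi * 0.0322 * 1.04e-07
F = 4.20823e-08 N = 42.0823 nN

42.0823


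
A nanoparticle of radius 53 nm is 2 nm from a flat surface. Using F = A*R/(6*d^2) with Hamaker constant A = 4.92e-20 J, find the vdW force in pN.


Convert to SI: R = 53 nm = 5.3e-08 m, d = 2 nm = 2e-09 m
F = A * R / (6 * d^2)
F = 4.92e-20 * 5.3e-08 / (6 * (2e-09)^2)
F = 1.0865e-10 N = 108.65 pN

108.65


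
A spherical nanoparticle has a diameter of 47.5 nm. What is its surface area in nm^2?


Radius r = 47.5/2 = 23.75 nm
Surface area SA = 4 * pi * r^2
SA = 4 * pi * (23.75)^2
SA = 7088.22 nm^2

7088.22


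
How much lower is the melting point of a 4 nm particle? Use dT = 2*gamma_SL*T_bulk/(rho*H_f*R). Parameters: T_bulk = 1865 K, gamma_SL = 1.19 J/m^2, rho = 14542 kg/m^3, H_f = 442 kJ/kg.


Radius R = 4/2 = 2 nm = 2e-09 m
Convert H_f = 442 kJ/kg = 442000 J/kg
dT = 2 * gamma_SL * T_bulk / (rho * H_f * R)
dT = 2 * 1.19 * 1865 / (14542 * 442000 * 2e-09)
dT = 345.3 K

345.3


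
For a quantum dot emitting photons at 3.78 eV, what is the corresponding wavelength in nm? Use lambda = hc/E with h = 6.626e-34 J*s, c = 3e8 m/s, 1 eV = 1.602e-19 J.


Convert energy: E = 3.78 eV = 3.78 * 1.602e-19 = 6.05556e-19 J
lambda = h*c / E = 6.626e-34 * 3e8 / 6.05556e-19
lambda = 3.2826e-07 m = 328.3 nm

328.3


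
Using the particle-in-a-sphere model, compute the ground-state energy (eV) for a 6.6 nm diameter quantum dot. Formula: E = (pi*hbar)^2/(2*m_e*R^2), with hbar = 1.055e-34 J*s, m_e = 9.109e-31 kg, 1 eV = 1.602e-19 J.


Radius R = 6.6/2 = 3.3 nm = 3.3e-09 m
E = (pi * 1.055e-34)^2 / (2 * 9.109e-31 * (3.3e-09)^2)
E(J) = 5.53702e-21
E = E(J) / 1.602e-19 = 0.0346 eV

0.0346


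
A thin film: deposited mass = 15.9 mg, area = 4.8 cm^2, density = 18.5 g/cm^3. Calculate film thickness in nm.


Convert: m = 15.9 mg = 1.5900e-05 kg, A = 4.8 cm^2 = 4.8000e-04 m^2, rho = 18.5 g/cm^3 = 18500 kg/m^3
t = m / (A * rho)
t = 1.5900e-05 / (4.8000e-04 * 18500)
t = 1.7905e-06 m = 1790.5 nm

1790.5


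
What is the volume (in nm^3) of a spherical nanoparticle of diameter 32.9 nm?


Radius r = 32.9/2 = 16.45 nm
Volume V = (4/3) * pi * r^3
V = (4/3) * pi * (16.45)^3
V = 18646.03 nm^3

18646.03


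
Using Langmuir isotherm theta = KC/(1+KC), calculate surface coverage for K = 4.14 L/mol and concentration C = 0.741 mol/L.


Langmuir isotherm: theta = K*C / (1 + K*C)
K*C = 4.14 * 0.741 = 3.06774
theta = 3.06774 / (1 + 3.06774) = 3.06774 / 4.06774
theta = 0.7542

0.7542


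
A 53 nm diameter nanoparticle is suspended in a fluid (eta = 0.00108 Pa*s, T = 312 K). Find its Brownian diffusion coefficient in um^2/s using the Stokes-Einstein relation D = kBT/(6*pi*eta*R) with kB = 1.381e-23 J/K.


Radius R = 53/2 = 26.5 nm = 2.65e-08 m
D = kB*T / (6*pi*eta*R)
D = 1.381e-23 * 312 / (6 * pi * 0.00108 * 2.65e-08)
D = 7.98689e-12 m^2/s = 7.987 um^2/s

7.987


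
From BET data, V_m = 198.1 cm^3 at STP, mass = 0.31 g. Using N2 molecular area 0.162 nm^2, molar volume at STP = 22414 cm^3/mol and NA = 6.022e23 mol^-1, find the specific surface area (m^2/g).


Number of moles in monolayer = V_m / 22414 = 198.1 / 22414 = 0.00883823
Number of molecules = moles * NA = 0.00883823 * 6.022e23
SA = molecules * sigma / mass
SA = (198.1 / 22414) * 6.022e23 * 0.162e-18 / 0.31
SA = 2781.4 m^2/g

2781.4


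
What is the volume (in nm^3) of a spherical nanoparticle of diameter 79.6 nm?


Radius r = 79.6/2 = 39.8 nm
Volume V = (4/3) * pi * r^3
V = (4/3) * pi * (39.8)^3
V = 264081.41 nm^3

264081.41


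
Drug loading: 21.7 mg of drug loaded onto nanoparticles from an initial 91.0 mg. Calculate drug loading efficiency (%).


Drug loading efficiency = (drug loaded / drug initial) * 100
DLE = 21.7 / 91.0 * 100
DLE = 0.2385 * 100
DLE = 23.85%

23.85


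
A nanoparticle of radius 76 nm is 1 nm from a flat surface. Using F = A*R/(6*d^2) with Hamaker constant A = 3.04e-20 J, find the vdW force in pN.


Convert to SI: R = 76 nm = 7.6e-08 m, d = 1 nm = 1e-09 m
F = A * R / (6 * d^2)
F = 3.04e-20 * 7.6e-08 / (6 * (1e-09)^2)
F = 3.85067e-10 N = 385.067 pN

385.067


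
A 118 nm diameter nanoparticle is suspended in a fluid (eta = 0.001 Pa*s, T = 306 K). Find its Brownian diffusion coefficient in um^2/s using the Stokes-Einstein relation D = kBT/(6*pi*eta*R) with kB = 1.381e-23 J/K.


Radius R = 118/2 = 59 nm = 5.9e-08 m
D = kB*T / (6*pi*eta*R)
D = 1.381e-23 * 306 / (6 * pi * 0.001 * 5.9e-08)
D = 3.79981e-12 m^2/s = 3.8 um^2/s

3.8


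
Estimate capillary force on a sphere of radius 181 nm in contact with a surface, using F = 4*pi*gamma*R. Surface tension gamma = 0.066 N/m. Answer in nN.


Convert radius: R = 181 nm = 1.81e-07 m
F = 4 * pi * gamma * R
F = 4 * pi * 0.066 * 1.81e-07
F = 1.50118e-07 N = 150.1179 nN

150.1179


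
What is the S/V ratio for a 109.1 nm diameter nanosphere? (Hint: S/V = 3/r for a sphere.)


Radius r = 109.1/2 = 54.55 nm
S/V = 3 / r = 3 / 54.55
S/V = 0.055 nm^-1

0.055


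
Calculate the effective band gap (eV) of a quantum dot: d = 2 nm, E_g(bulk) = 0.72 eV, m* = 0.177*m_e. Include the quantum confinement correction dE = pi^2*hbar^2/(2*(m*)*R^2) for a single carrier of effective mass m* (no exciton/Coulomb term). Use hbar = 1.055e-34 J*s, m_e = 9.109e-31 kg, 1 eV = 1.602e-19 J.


Radius R = 2/2 nm = 1e-09 m
Confinement energy dE = pi^2 * hbar^2 / (2 * m_eff * m_e * R^2)
dE = pi^2 * (1.055e-34)^2 / (2 * 0.177 * 9.109e-31 * (1e-09)^2) J, divided by 1.602e-19 J/eV
dE = 2.1265 eV
Total band gap = E_g(bulk) + dE = 0.72 + 2.1265 = 2.8465 eV

2.8465


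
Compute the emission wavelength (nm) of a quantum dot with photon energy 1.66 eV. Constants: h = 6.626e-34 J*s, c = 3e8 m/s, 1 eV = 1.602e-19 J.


Convert energy: E = 1.66 eV = 1.66 * 1.602e-19 = 2.65932e-19 J
lambda = h*c / E = 6.626e-34 * 3e8 / 2.65932e-19
lambda = 7.47484e-07 m = 747.5 nm

747.5


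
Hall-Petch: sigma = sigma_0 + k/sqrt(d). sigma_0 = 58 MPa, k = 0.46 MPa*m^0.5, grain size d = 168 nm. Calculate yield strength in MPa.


d = 168 nm = 1.68e-07 m
sqrt(d) = 0.000409878
Hall-Petch contribution = k / sqrt(d) = 0.46 / 0.000409878 = 1122.3 MPa
sigma = sigma_0 + k/sqrt(d) = 58 + 1122.3 = 1180.3 MPa

1180.3


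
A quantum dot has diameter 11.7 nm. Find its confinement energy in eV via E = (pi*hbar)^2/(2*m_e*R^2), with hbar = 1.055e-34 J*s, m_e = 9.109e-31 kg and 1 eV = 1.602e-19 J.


Radius R = 11.7/2 = 5.85 nm = 5.85e-09 m
E = (pi * 1.055e-34)^2 / (2 * 9.109e-31 * (5.85e-09)^2)
E(J) = 1.76194e-21
E = E(J) / 1.602e-19 = 0.011 eV

0.011


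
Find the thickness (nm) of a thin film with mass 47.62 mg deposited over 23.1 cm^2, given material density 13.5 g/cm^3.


Convert: m = 47.62 mg = 4.7620e-05 kg, A = 23.1 cm^2 = 2.3100e-03 m^2, rho = 13.5 g/cm^3 = 13500 kg/m^3
t = m / (A * rho)
t = 4.7620e-05 / (2.3100e-03 * 13500)
t = 1.5270e-06 m = 1527.0 nm

1527.0


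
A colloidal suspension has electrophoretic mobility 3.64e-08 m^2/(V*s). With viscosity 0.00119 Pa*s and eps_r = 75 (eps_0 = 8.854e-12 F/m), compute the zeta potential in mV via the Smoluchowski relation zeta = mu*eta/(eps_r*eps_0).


Smoluchowski equation: zeta = mu * eta / (eps_r * eps_0)
zeta = 3.64e-08 * 0.00119 / (75 * 8.854e-12)
zeta = 0.06523 V = 65.23 mV

65.23


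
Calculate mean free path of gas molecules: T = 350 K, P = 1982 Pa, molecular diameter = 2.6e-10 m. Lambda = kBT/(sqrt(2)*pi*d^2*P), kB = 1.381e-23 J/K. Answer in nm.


Mean free path: lambda = kB*T / (sqrt(2) * pi * d^2 * P)
lambda = 1.381e-23 * 350 / (sqrt(2) * pi * (2.6e-10)^2 * 1982)
lambda = 8.11982e-06 m
lambda = 8119.82 nm

8119.82


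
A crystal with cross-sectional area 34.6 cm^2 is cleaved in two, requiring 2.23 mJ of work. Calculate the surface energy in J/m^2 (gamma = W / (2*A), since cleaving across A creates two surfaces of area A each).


Convert: A = 34.6 cm^2 = 0.00346 m^2, W = 2.23 mJ = 0.00223 J
Cleaving exposes two faces of area A, so total new surface = 2*A and gamma = W / (2*A)
gamma = 0.00223 / (2 * 0.00346)
gamma = 0.322 J/m^2

0.322


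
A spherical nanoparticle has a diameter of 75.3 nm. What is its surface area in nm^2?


Radius r = 75.3/2 = 37.65 nm
Surface area SA = 4 * pi * r^2
SA = 4 * pi * (37.65)^2
SA = 17813.11 nm^2

17813.11


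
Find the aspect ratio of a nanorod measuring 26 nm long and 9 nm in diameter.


Aspect ratio AR = length / diameter
AR = 26 / 9
AR = 2.89

2.89


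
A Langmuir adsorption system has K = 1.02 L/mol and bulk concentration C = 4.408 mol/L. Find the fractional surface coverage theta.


Langmuir isotherm: theta = K*C / (1 + K*C)
K*C = 1.02 * 4.408 = 4.49616
theta = 4.49616 / (1 + 4.49616) = 4.49616 / 5.49616
theta = 0.8181

0.8181


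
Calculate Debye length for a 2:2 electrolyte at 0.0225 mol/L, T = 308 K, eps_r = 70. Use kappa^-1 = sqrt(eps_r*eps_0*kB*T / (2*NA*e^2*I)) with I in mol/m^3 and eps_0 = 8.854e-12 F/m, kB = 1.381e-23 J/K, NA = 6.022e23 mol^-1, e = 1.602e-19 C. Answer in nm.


Ionic strength I = 0.0225 * 2^2 * 1000 = 90 mol/m^3
kappa^-1 = sqrt(70 * 8.854e-12 * 1.381e-23 * 308 / (2 * 6.022e23 * (1.602e-19)^2 * 90))
kappa^-1 = 0.973 nm

0.973


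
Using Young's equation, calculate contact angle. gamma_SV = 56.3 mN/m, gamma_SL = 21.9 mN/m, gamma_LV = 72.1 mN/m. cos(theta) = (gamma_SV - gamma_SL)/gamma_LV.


cos(theta) = (gamma_SV - gamma_SL) / gamma_LV
cos(theta) = (56.3 - 21.9) / 72.1
cos(theta) = 0.477115
theta = arccos(0.477115) = 61.5 degrees

61.5


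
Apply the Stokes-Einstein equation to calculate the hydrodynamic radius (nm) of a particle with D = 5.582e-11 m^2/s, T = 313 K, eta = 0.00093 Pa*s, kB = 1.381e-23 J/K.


Stokes-Einstein: R = kB*T / (6*pi*eta*D)
R = 1.381e-23 * 313 / (6 * pi * 0.00093 * 5.582e-11)
R = 4.41737e-09 m = 4.42 nm

4.42


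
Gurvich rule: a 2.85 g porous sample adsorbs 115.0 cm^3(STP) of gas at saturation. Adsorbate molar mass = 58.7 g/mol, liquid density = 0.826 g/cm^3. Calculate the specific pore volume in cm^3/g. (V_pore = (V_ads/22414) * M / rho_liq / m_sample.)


Moles adsorbed n = V_ads / 22414 = 115.0 / 22414 = 5.130722e-03 mol
Liquid volume V_liq = n * M / rho_liq = 5.130722e-03 * 58.7 / 0.826 = 0.36462 cm^3
Specific pore volume V_pore = V_liq / m_sample = 0.36462 / 2.85
V_pore = 0.1279 cm^3/g

0.1279


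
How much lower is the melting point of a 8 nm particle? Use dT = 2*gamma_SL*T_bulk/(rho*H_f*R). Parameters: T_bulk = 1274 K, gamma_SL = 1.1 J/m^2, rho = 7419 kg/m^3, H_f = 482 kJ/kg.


Radius R = 8/2 = 4 nm = 4e-09 m
Convert H_f = 482 kJ/kg = 482000 J/kg
dT = 2 * gamma_SL * T_bulk / (rho * H_f * R)
dT = 2 * 1.1 * 1274 / (7419 * 482000 * 4e-09)
dT = 195.9 K

195.9


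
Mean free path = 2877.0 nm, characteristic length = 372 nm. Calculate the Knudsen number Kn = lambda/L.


Knudsen number Kn = lambda / L
Kn = 2877.0 / 372
Kn = 7.7339

7.7339


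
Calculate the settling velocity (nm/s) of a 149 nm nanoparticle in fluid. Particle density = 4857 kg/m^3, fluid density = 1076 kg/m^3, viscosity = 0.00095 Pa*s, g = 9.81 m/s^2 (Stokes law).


Radius R = 149/2 nm = 7.45e-08 m
Density difference = 4857 - 1076 = 3781 kg/m^3
v = 2 * R^2 * (rho_p - rho_f) * g / (9 * eta)
v = 2 * (7.45e-08)^2 * 3781 * 9.81 / (9 * 0.00095)
v = 4.81562e-08 m/s = 48.1562 nm/s

48.1562


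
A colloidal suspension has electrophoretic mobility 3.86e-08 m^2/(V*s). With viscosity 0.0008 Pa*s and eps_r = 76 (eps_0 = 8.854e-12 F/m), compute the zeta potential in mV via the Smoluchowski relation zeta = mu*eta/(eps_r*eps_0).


Smoluchowski equation: zeta = mu * eta / (eps_r * eps_0)
zeta = 3.86e-08 * 0.0008 / (76 * 8.854e-12)
zeta = 0.045891 V = 45.89 mV

45.89


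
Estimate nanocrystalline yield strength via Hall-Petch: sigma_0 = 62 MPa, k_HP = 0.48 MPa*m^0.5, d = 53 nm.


d = 53 nm = 5.3e-08 m
sqrt(d) = 0.0002302173
Hall-Petch contribution = k / sqrt(d) = 0.48 / 0.0002302173 = 2085.0 MPa
sigma = sigma_0 + k/sqrt(d) = 62 + 2085.0 = 2147.0 MPa

2147.0


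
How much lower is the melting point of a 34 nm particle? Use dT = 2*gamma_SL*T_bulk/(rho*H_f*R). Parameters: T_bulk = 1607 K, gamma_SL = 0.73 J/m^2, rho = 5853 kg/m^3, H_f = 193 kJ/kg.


Radius R = 34/2 = 17 nm = 1.7e-08 m
Convert H_f = 193 kJ/kg = 193000 J/kg
dT = 2 * gamma_SL * T_bulk / (rho * H_f * R)
dT = 2 * 0.73 * 1607 / (5853 * 193000 * 1.7e-08)
dT = 122.2 K

122.2


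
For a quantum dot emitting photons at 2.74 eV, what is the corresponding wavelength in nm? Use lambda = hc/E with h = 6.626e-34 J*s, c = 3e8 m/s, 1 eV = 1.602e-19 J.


Convert energy: E = 2.74 eV = 2.74 * 1.602e-19 = 4.38948e-19 J
lambda = h*c / E = 6.626e-34 * 3e8 / 4.38948e-19
lambda = 4.52855e-07 m = 452.9 nm

452.9


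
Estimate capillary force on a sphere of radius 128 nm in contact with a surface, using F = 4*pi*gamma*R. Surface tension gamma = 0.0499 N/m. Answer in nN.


Convert radius: R = 128 nm = 1.28e-07 m
F = 4 * pi * gamma * R
F = 4 * pi * 0.0499 * 1.28e-07
F = 8.02639e-08 N = 80.2639 nN

80.2639


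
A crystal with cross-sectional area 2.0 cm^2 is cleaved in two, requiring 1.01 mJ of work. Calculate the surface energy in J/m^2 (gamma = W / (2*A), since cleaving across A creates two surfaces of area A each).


Convert: A = 2.0 cm^2 = 0.0002 m^2, W = 1.01 mJ = 0.00101 J
Cleaving exposes two faces of area A, so total new surface = 2*A and gamma = W / (2*A)
gamma = 0.00101 / (2 * 0.0002)
gamma = 2.525 J/m^2

2.525


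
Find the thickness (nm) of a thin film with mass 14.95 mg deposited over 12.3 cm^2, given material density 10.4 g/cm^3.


Convert: m = 14.95 mg = 1.4950e-05 kg, A = 12.3 cm^2 = 1.2300e-03 m^2, rho = 10.4 g/cm^3 = 10400 kg/m^3
t = m / (A * rho)
t = 1.4950e-05 / (1.2300e-03 * 10400)
t = 1.1687e-06 m = 1168.7 nm

1168.7


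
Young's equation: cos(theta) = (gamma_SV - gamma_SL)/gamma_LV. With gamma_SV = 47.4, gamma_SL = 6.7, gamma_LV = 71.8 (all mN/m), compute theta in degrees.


cos(theta) = (gamma_SV - gamma_SL) / gamma_LV
cos(theta) = (47.4 - 6.7) / 71.8
cos(theta) = 0.566852
theta = arccos(0.566852) = 55.47 degrees

55.47


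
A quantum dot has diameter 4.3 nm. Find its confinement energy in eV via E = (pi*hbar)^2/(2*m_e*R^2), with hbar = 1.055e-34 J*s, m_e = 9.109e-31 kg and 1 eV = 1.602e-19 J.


Radius R = 4.3/2 = 2.15 nm = 2.15e-09 m
E = (pi * 1.055e-34)^2 / (2 * 9.109e-31 * (2.15e-09)^2)
E(J) = 1.30445e-20
E = E(J) / 1.602e-19 = 0.0814 eV

0.0814


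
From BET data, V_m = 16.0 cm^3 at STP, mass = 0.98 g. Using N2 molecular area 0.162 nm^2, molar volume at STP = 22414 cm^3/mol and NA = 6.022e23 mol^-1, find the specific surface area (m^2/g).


Number of moles in monolayer = V_m / 22414 = 16.0 / 22414 = 0.00071384
Number of molecules = moles * NA = 0.00071384 * 6.022e23
SA = molecules * sigma / mass
SA = (16.0 / 22414) * 6.022e23 * 0.162e-18 / 0.98
SA = 71.1 m^2/g

71.1


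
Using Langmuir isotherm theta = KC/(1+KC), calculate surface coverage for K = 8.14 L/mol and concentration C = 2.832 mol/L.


Langmuir isotherm: theta = K*C / (1 + K*C)
K*C = 8.14 * 2.832 = 23.05248
theta = 23.05248 / (1 + 23.05248) = 23.05248 / 24.05248
theta = 0.9584

0.9584


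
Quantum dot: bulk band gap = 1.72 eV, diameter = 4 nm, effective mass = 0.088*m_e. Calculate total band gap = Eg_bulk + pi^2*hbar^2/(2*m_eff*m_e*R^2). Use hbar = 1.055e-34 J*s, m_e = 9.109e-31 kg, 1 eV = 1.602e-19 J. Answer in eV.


Radius R = 4/2 nm = 2e-09 m
Confinement energy dE = pi^2 * hbar^2 / (2 * m_eff * m_e * R^2)
dE = pi^2 * (1.055e-34)^2 / (2 * 0.088 * 9.109e-31 * (2e-09)^2) J, divided by 1.602e-19 J/eV
dE = 1.0693 eV
Total band gap = E_g(bulk) + dE = 1.72 + 1.0693 = 2.7893 eV

2.7893


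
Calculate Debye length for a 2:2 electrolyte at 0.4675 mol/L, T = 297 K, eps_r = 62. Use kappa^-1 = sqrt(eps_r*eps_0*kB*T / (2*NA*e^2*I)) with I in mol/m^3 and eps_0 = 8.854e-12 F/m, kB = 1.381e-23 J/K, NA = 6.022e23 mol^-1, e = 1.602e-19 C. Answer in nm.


Ionic strength I = 0.4675 * 2^2 * 1000 = 1870 mol/m^3
kappa^-1 = sqrt(62 * 8.854e-12 * 1.381e-23 * 297 / (2 * 6.022e23 * (1.602e-19)^2 * 1870))
kappa^-1 = 0.197 nm

0.197


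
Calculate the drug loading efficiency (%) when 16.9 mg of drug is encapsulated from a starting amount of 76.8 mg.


Drug loading efficiency = (drug loaded / drug initial) * 100
DLE = 16.9 / 76.8 * 100
DLE = 0.2201 * 100
DLE = 22.01%

22.01


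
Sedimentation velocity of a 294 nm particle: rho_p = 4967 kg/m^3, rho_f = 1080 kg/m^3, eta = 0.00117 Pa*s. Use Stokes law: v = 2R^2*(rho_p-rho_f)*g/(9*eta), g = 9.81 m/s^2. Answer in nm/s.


Radius R = 294/2 nm = 1.47e-07 m
Density difference = 4967 - 1080 = 3887 kg/m^3
v = 2 * R^2 * (rho_p - rho_f) * g / (9 * eta)
v = 2 * (1.47e-07)^2 * 3887 * 9.81 / (9 * 0.00117)
v = 1.56502e-07 m/s = 156.502 nm/s

156.502


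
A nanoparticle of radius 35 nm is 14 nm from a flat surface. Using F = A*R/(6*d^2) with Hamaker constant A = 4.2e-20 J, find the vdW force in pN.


Convert to SI: R = 35 nm = 3.5e-08 m, d = 14 nm = 1.4e-08 m
F = A * R / (6 * d^2)
F = 4.2e-20 * 3.5e-08 / (6 * (1.4e-08)^2)
F = 1.25e-12 N = 1.25 pN

1.25


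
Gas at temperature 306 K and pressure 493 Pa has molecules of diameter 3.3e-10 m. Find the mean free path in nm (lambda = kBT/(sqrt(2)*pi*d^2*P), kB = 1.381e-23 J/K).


Mean free path: lambda = kB*T / (sqrt(2) * pi * d^2 * P)
lambda = 1.381e-23 * 306 / (sqrt(2) * pi * (3.3e-10)^2 * 493)
lambda = 1.77164e-05 m
lambda = 17716.4 nm

17716.4


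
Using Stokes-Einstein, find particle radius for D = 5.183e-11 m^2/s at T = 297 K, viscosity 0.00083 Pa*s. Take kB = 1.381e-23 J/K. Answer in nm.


Stokes-Einstein: R = kB*T / (6*pi*eta*D)
R = 1.381e-23 * 297 / (6 * pi * 0.00083 * 5.183e-11)
R = 5.05813e-09 m = 5.06 nm

5.06


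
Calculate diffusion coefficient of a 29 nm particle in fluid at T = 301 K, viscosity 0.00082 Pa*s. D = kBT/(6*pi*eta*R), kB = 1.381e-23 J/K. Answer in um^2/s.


Radius R = 29/2 = 14.5 nm = 1.45e-08 m
D = kB*T / (6*pi*eta*R)
D = 1.381e-23 * 301 / (6 * pi * 0.00082 * 1.45e-08)
D = 1.85472e-11 m^2/s = 18.547 um^2/s

18.547


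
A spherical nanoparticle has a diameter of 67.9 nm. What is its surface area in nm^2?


Radius r = 67.9/2 = 33.95 nm
Surface area SA = 4 * pi * r^2
SA = 4 * pi * (33.95)^2
SA = 14484.03 nm^2

14484.03


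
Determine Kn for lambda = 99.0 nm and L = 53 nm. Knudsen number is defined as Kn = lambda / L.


Knudsen number Kn = lambda / L
Kn = 99.0 / 53
Kn = 1.8679

1.8679


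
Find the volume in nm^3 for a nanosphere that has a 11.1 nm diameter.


Radius r = 11.1/2 = 5.55 nm
Volume V = (4/3) * pi * r^3
V = (4/3) * pi * (5.55)^3
V = 716.09 nm^3

716.09


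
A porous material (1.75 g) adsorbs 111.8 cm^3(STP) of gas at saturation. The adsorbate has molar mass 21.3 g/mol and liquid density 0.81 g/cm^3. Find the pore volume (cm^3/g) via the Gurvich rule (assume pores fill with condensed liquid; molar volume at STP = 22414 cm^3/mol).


Moles adsorbed n = V_ads / 22414 = 111.8 / 22414 = 4.987954e-03 mol
Liquid volume V_liq = n * M / rho_liq = 4.987954e-03 * 21.3 / 0.81 = 0.13116 cm^3
Specific pore volume V_pore = V_liq / m_sample = 0.13116 / 1.75
V_pore = 0.075 cm^3/g

0.075


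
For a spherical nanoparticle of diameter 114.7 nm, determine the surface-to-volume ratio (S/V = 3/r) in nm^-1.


Radius r = 114.7/2 = 57.35 nm
S/V = 3 / r = 3 / 57.35
S/V = 0.0523 nm^-1

0.0523


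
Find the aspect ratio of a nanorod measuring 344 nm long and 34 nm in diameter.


Aspect ratio AR = length / diameter
AR = 344 / 34
AR = 10.12

10.12


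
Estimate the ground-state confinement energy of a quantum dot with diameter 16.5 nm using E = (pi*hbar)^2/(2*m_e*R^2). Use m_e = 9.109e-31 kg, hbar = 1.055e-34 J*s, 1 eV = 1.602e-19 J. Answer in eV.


Radius R = 16.5/2 = 8.25 nm = 8.25e-09 m
E = (pi * 1.055e-34)^2 / (2 * 9.109e-31 * (8.25e-09)^2)
E(J) = 8.85923e-22
E = E(J) / 1.602e-19 = 0.0055 eV

0.0055


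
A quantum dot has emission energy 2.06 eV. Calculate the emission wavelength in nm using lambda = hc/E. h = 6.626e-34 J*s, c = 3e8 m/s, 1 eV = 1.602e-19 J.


Convert energy: E = 2.06 eV = 2.06 * 1.602e-19 = 3.30012e-19 J
lambda = h*c / E = 6.626e-34 * 3e8 / 3.30012e-19
lambda = 6.02342e-07 m = 602.3 nm

602.3


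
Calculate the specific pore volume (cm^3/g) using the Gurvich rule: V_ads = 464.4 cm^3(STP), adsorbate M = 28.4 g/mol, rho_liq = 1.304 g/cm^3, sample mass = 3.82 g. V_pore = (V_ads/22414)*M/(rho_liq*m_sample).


Moles adsorbed n = V_ads / 22414 = 464.4 / 22414 = 2.071919e-02 mol
Liquid volume V_liq = n * M / rho_liq = 2.071919e-02 * 28.4 / 1.304 = 0.45125 cm^3
Specific pore volume V_pore = V_liq / m_sample = 0.45125 / 3.82
V_pore = 0.1181 cm^3/g

0.1181


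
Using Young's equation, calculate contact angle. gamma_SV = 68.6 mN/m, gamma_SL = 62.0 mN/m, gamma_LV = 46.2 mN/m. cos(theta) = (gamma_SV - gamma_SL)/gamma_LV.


cos(theta) = (gamma_SV - gamma_SL) / gamma_LV
cos(theta) = (68.6 - 62.0) / 46.2
cos(theta) = 0.142857
theta = arccos(0.142857) = 81.79 degrees

81.79


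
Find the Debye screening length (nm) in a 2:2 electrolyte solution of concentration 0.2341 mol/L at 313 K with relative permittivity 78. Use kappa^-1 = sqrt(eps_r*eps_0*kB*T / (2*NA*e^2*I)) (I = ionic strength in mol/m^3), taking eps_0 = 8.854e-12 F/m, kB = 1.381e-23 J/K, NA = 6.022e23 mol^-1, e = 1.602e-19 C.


Ionic strength I = 0.2341 * 2^2 * 1000 = 936.4 mol/m^3
kappa^-1 = sqrt(78 * 8.854e-12 * 1.381e-23 * 313 / (2 * 6.022e23 * (1.602e-19)^2 * 936.4))
kappa^-1 = 0.321 nm

0.321


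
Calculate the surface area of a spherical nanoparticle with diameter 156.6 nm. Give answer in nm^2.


Radius r = 156.6/2 = 78.3 nm
Surface area SA = 4 * pi * r^2
SA = 4 * pi * (78.3)^2
SA = 77043.04 nm^2

77043.04


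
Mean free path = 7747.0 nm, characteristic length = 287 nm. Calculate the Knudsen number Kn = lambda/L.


Knudsen number Kn = lambda / L
Kn = 7747.0 / 287
Kn = 26.993

26.993


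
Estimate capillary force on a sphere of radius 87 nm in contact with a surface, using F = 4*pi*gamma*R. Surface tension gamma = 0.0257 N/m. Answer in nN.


Convert radius: R = 87 nm = 8.7e-08 m
F = 4 * pi * gamma * R
F = 4 * pi * 0.0257 * 8.7e-08
F = 2.80971e-08 N = 28.0971 nN

28.0971


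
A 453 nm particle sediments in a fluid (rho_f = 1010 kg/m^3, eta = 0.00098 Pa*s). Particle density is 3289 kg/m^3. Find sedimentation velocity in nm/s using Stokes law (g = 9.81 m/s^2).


Radius R = 453/2 nm = 2.265e-07 m
Density difference = 3289 - 1010 = 2279 kg/m^3
v = 2 * R^2 * (rho_p - rho_f) * g / (9 * eta)
v = 2 * (2.265e-07)^2 * 2279 * 9.81 / (9 * 0.00098)
v = 2.60083e-07 m/s = 260.0825 nm/s

260.0825


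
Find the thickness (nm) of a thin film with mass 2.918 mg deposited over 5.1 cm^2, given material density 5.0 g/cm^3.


Convert: m = 2.918 mg = 2.9180e-06 kg, A = 5.1 cm^2 = 5.1000e-04 m^2, rho = 5.0 g/cm^3 = 5000 kg/m^3
t = m / (A * rho)
t = 2.9180e-06 / (5.1000e-04 * 5000)
t = 1.1443e-06 m = 1144.3 nm

1144.3


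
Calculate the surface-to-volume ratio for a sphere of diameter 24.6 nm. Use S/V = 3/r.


Radius r = 24.6/2 = 12.3 nm
S/V = 3 / r = 3 / 12.3
S/V = 0.2439 nm^-1

0.2439


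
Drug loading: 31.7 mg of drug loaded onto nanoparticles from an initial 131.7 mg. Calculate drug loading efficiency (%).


Drug loading efficiency = (drug loaded / drug initial) * 100
DLE = 31.7 / 131.7 * 100
DLE = 0.2407 * 100
DLE = 24.07%

24.07


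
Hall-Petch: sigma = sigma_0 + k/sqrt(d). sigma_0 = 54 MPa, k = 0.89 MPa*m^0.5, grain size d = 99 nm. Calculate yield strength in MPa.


d = 99 nm = 9.9e-08 m
sqrt(d) = 0.0003146427
Hall-Petch contribution = k / sqrt(d) = 0.89 / 0.0003146427 = 2828.6 MPa
sigma = sigma_0 + k/sqrt(d) = 54 + 2828.6 = 2882.6 MPa

2882.6


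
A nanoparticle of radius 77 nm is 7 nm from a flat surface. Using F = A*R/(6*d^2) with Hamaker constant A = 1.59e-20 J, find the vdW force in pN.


Convert to SI: R = 77 nm = 7.7e-08 m, d = 7 nm = 7e-09 m
F = A * R / (6 * d^2)
F = 1.59e-20 * 7.7e-08 / (6 * (7e-09)^2)
F = 4.16429e-12 N = 4.164 pN

4.164


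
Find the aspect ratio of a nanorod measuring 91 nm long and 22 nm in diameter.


Aspect ratio AR = length / diameter
AR = 91 / 22
AR = 4.14

4.14


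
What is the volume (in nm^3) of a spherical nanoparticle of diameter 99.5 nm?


Radius r = 99.5/2 = 49.75 nm
Volume V = (4/3) * pi * r^3
V = (4/3) * pi * (49.75)^3
V = 515784.0 nm^3

515784.0


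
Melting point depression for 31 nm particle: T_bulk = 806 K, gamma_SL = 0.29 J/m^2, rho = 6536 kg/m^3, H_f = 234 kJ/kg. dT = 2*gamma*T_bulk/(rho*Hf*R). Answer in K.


Radius R = 31/2 = 15.5 nm = 1.55e-08 m
Convert H_f = 234 kJ/kg = 234000 J/kg
dT = 2 * gamma_SL * T_bulk / (rho * H_f * R)
dT = 2 * 0.29 * 806 / (6536 * 234000 * 1.55e-08)
dT = 19.7 K

19.7


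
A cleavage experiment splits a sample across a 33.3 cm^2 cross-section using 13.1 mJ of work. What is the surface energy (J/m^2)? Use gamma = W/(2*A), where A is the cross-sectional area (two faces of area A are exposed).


Convert: A = 33.3 cm^2 = 0.00333 m^2, W = 13.1 mJ = 0.0131 J
Cleaving exposes two faces of area A, so total new surface = 2*A and gamma = W / (2*A)
gamma = 0.0131 / (2 * 0.00333)
gamma = 1.967 J/m^2

1.967


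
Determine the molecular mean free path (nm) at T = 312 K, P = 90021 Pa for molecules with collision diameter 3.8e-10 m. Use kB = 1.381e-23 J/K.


Mean free path: lambda = kB*T / (sqrt(2) * pi * d^2 * P)
lambda = 1.381e-23 * 312 / (sqrt(2) * pi * (3.8e-10)^2 * 90021)
lambda = 7.46058e-08 m
lambda = 74.61 nm

74.61


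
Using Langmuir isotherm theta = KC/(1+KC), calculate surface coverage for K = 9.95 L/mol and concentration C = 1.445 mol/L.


Langmuir isotherm: theta = K*C / (1 + K*C)
K*C = 9.95 * 1.445 = 14.37775
theta = 14.37775 / (1 + 14.37775) = 14.37775 / 15.37775
theta = 0.935

0.935


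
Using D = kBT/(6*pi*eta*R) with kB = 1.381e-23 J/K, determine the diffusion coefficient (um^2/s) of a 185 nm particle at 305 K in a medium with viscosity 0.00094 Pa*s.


Radius R = 185/2 = 92.5 nm = 9.25e-08 m
D = kB*T / (6*pi*eta*R)
D = 1.381e-23 * 305 / (6 * pi * 0.00094 * 9.25e-08)
D = 2.56994e-12 m^2/s = 2.57 um^2/s

2.57


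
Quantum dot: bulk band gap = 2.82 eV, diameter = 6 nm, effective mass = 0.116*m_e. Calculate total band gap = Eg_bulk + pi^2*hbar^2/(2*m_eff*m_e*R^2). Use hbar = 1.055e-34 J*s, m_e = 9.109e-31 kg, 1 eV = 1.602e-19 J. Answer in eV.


Radius R = 6/2 nm = 3e-09 m
Confinement energy dE = pi^2 * hbar^2 / (2 * m_eff * m_e * R^2)
dE = pi^2 * (1.055e-34)^2 / (2 * 0.116 * 9.109e-31 * (3e-09)^2) J, divided by 1.602e-19 J/eV
dE = 0.3605 eV
Total band gap = E_g(bulk) + dE = 2.82 + 0.3605 = 3.1805 eV

3.1805


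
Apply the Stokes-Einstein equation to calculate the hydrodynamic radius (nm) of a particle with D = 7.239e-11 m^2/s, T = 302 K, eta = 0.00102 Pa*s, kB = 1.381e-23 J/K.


Stokes-Einstein: R = kB*T / (6*pi*eta*D)
R = 1.381e-23 * 302 / (6 * pi * 0.00102 * 7.239e-11)
R = 2.99654e-09 m = 3.0 nm

3.0


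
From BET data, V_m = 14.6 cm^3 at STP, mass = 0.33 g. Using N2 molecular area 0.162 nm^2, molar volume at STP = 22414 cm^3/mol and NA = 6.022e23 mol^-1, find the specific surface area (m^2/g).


Number of moles in monolayer = V_m / 22414 = 14.6 / 22414 = 0.00065138
Number of molecules = moles * NA = 0.00065138 * 6.022e23
SA = molecules * sigma / mass
SA = (14.6 / 22414) * 6.022e23 * 0.162e-18 / 0.33
SA = 192.6 m^2/g

192.6


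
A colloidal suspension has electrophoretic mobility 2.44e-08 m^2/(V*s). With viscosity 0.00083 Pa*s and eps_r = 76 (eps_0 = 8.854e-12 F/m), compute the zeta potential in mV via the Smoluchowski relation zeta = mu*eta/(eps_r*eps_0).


Smoluchowski equation: zeta = mu * eta / (eps_r * eps_0)
zeta = 2.44e-08 * 0.00083 / (76 * 8.854e-12)
zeta = 0.030096 V = 30.1 mV

30.1
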